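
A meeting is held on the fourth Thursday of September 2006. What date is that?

September 1, 2006 is a Friday.
The first Thursday is therefore September 7 (6 days later).
The fourth Thursday is 7 + 3×7 = September 28.

September 28, 2006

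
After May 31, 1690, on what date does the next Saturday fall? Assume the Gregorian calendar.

June 3, 1690

May 31, 1690 is a Wednesday.
From Wednesday to the next Saturday is 3 days.
May 31, 1690 + 3 = Jun 3, 1690.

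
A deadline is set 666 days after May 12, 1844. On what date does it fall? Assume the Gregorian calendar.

March 9, 1846

+365 (one year) → May 12, 1845 (301 left).
May has 31 days: +20 → Jun 1, 1845 (281 left).
Jun has 30 days: +30 → Jul 1, 1845 (251 left).
Jul has 31 days: +31 → Aug 1, 1845 (220 left).
Aug has 31 days: +31 → Sep 1, 1845 (189 left).
Sep has 30 days: +30 → Oct 1, 1845 (159 left).
Oct has 31 days: +31 → Nov 1, 1845 (128 left).
Nov has 30 days: +30 → Dec 1, 1845 (98 left).
Dec has 31 days: +31 → Jan 1, 1846 (67 left).
Jan has 31 days: +31 → Feb 1, 1846 (36 left).
Feb has 28 days: +28 → Mar 1, 1846 (8 left).
+8 → Mar 9, 1846.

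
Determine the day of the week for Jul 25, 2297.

Sunday

Doomsday rule: the anchor day for the 2200s is Friday. For year 97: 97÷12 = 8 r 1, and 1÷4 = 0, so 8+1+0 = 9.
Friday + 9 ≡ Sunday — that's 2297's doomsday.
In July the doomsday date is Jul 11.
Jul 25 is 14 days after Jul 11; 14 mod 7 = 0, so Sunday + 0 = Sunday.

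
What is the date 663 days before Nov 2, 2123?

January 8, 2122

−365 (one year) → Nov 2, 2122 (298 left).
−2 → Oct 31, 2122 (end of Oct, 31 days; 296 left).
−31 → Sep 30, 2122 (end of Sep, 30 days; 265 left).
−30 → Aug 31, 2122 (end of Aug, 31 days; 235 left).
−31 → Jul 31, 2122 (end of Jul, 31 days; 204 left).
−31 → Jun 30, 2122 (end of Jun, 30 days; 173 left).
−30 → May 31, 2122 (end of May, 31 days; 143 left).
−31 → Apr 30, 2122 (end of Apr, 30 days; 112 left).
−30 → Mar 31, 2122 (end of Mar, 31 days; 82 left).
−31 → Feb 28, 2122 (end of Feb, 28 days; 51 left).
−28 → Jan 31, 2122 (end of Jan, 31 days; 23 left).
−23 → Jan 8, 2122.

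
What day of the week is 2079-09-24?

Doomsday rule: the anchor day for the 2000s is Tuesday. For year 79: 79÷12 = 6 r 7, and 7÷4 = 1, so 6+7+1 = 14.
Tuesday + 14 ≡ Tuesday — that's 2079's doomsday.
In September the doomsday date is Sep 5.
Sep 24 is 19 days after Sep 5; 19 mod 7 = 5, so Tuesday + 5 = Sunday.

Sunday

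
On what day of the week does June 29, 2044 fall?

January 1, 2044 is a Friday.
Jan 1, 2044 → Feb 1, 2044: 31 days (January has 31).
Feb 1, 2044 → Mar 1, 2044: 29 days (February has 29).
Mar 1, 2044 → Apr 1, 2044: 31 days (March has 31).
Apr 1, 2044 → May 1, 2044: 30 days (April has 30).
May 1, 2044 → Jun 1, 2044: 31 days (May has 31).
Jun 1, 2044 → Jun 29, 2044: 28 days.
Total: 180 days.
180 mod 7 = 5, so Friday + 5 = Wednesday.

Wednesday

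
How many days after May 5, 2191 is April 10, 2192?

May 5, 2191 → Jun 5, 2191: 31 days (May has 31).
Jun 5, 2191 → Jul 5, 2191: 30 days (June has 30).
Jul 5, 2191 → Aug 5, 2191: 31 days (July has 31).
Aug 5, 2191 → Sep 5, 2191: 31 days (August has 31).
Sep 5, 2191 → Oct 5, 2191: 30 days (September has 30).
Oct 5, 2191 → Nov 5, 2191: 31 days (October has 31).
Nov 5, 2191 → Dec 5, 2191: 30 days (November has 30).
Dec 5, 2191 → Jan 5, 2192: 31 days (December has 31).
Jan 5, 2192 → Feb 5, 2192: 31 days (January has 31).
Feb 5, 2192 → Mar 5, 2192: 29 days (February has 29).
Mar 5, 2192 → Apr 5, 2192: 31 days (March has 31).
Apr 5, 2192 → Apr 10, 2192: 5 days.
Total: 341 days.

341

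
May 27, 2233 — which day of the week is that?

Monday

Doomsday rule: the anchor day for the 2200s is Friday. For year 33: 33÷12 = 2 r 9, and 9÷4 = 2, so 2+9+2 = 13.
Friday + 13 ≡ Thursday — that's 2233's doomsday.
In May the doomsday date is May 9.
May 27 is 18 days after May 9; 18 mod 7 = 4, so Thursday + 4 = Monday.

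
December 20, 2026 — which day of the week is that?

Sunday

Doomsday rule: the anchor day for the 2000s is Tuesday. For year 26: 26÷12 = 2 r 2, and 2÷4 = 0, so 2+2+0 = 4.
Tuesday + 4 ≡ Saturday — that's 2026's doomsday.
In December the doomsday date is Dec 12.
Dec 20 is 8 days after Dec 12; 8 mod 7 = 1, so Saturday + 1 = Sunday.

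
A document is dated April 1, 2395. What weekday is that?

Doomsday rule: the anchor day for the 2300s is Wednesday. For year 95: 95÷12 = 7 r 11, and 11÷4 = 2, so 7+11+2 = 20.
Wednesday + 20 ≡ Tuesday — that's 2395's doomsday.
In April the doomsday date is Apr 4.
Apr 1 is 3 days before Apr 4; 3 mod 7 = 3, so Tuesday − 3 = Saturday.

Saturday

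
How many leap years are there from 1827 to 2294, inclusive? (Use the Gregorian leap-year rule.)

114

Multiples of 4 in [1827,2294]: 117.
Of those, multiples of 100: 4 (not leap unless ÷400).
Multiples of 400: 1.
Leap years = 117 − 4 + 1 = 114.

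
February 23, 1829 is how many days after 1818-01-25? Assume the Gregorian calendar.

Jan 25, 1818 → Jan 25, 1819: 365 days.
Jan 25, 1819 → Jan 25, 1820: 365 days.
Jan 25, 1820 → Jan 25, 1821: 366 days (Feb 29, 1820 is in that span).
Jan 25, 1821 → Jan 25, 1822: 365 days.
Jan 25, 1822 → Jan 25, 1823: 365 days.
Jan 25, 1823 → Jan 25, 1824: 365 days.
Jan 25, 1824 → Jan 25, 1825: 366 days (Feb 29, 1824 is in that span).
Jan 25, 1825 → Jan 25, 1826: 365 days.
Jan 25, 1826 → Jan 25, 1827: 365 days.
Jan 25, 1827 → Jan 25, 1828: 365 days.
Jan 25, 1828 → Feb 25, 1828: 31 days (January has 31).
Feb 25, 1828 → Mar 25, 1828: 29 days (February has 29).
Mar 25, 1828 → Apr 25, 1828: 31 days (March has 31).
Apr 25, 1828 → May 25, 1828: 30 days (April has 30).
May 25, 1828 → Jun 25, 1828: 31 days (May has 31).
Jun 25, 1828 → Jul 25, 1828: 30 days (June has 30).
Jul 25, 1828 → Aug 25, 1828: 31 days (July has 31).
Aug 25, 1828 → Sep 25, 1828: 31 days (August has 31).
Sep 25, 1828 → Oct 25, 1828: 30 days (September has 30).
Oct 25, 1828 → Nov 25, 1828: 31 days (October has 31).
Nov 25, 1828 → Dec 25, 1828: 30 days (November has 30).
Dec 25, 1828 → Jan 25, 1829: 31 days (December has 31).
Jan 25, 1829 → Feb 23, 1829: 29 days.
Total: 4047 days.

4047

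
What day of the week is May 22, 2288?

Doomsday rule: the anchor day for the 2200s is Friday. For year 88: 88÷12 = 7 r 4, and 4÷4 = 1, so 7+4+1 = 12.
Friday + 12 ≡ Wednesday — that's 2288's doomsday.
In May the doomsday date is May 9.
May 22 is 13 days after May 9; 13 mod 7 = 6, so Wednesday + 6 = Tuesday.

Tuesday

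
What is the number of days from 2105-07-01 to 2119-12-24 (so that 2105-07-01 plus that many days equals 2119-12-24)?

5289

Jul 1, 2105 → Jul 1, 2106: 365 days.
Jul 1, 2106 → Jul 1, 2107: 365 days.
Jul 1, 2107 → Jul 1, 2108: 366 days (Feb 29, 2108 is in that span).
Jul 1, 2108 → Jul 1, 2109: 365 days.
Jul 1, 2109 → Jul 1, 2110: 365 days.
Jul 1, 2110 → Jul 1, 2111: 365 days.
Jul 1, 2111 → Jul 1, 2112: 366 days (Feb 29, 2112 is in that span).
Jul 1, 2112 → Jul 1, 2113: 365 days.
Jul 1, 2113 → Jul 1, 2114: 365 days.
Jul 1, 2114 → Jul 1, 2115: 365 days.
Jul 1, 2115 → Jul 1, 2116: 366 days (Feb 29, 2116 is in that span).
Jul 1, 2116 → Jul 1, 2117: 365 days.
Jul 1, 2117 → Jul 1, 2118: 365 days.
Jul 1, 2118 → Jul 1, 2119: 365 days.
Jul 1, 2119 → Aug 1, 2119: 31 days (July has 31).
Aug 1, 2119 → Sep 1, 2119: 31 days (August has 31).
Sep 1, 2119 → Oct 1, 2119: 30 days (September has 30).
Oct 1, 2119 → Nov 1, 2119: 31 days (October has 31).
Nov 1, 2119 → Dec 1, 2119: 30 days (November has 30).
Dec 1, 2119 → Dec 24, 2119: 23 days.
Total: 5289 days.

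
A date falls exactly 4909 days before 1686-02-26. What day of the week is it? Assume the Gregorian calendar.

Feb 26, 1686 is a Tuesday.
4909 mod 7 = 2, so 4909 days before a Tuesday is Tuesday − 2 = Sunday.

Sunday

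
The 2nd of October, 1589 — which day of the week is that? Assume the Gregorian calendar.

Doomsday rule: the anchor day for the 1500s is Wednesday. For year 89: 89÷12 = 7 r 5, and 5÷4 = 1, so 7+5+1 = 13.
Wednesday + 13 ≡ Tuesday — that's 1589's doomsday.
In October the doomsday date is Oct 10.
Oct 2 is 8 days before Oct 10; 8 mod 7 = 1, so Tuesday − 1 = Monday.

Monday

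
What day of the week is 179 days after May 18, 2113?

First find the weekday of May 18, 2113. Doomsday rule: the anchor day for the 2100s is Sunday. For year 13: 13÷12 = 1 r 1, and 1÷4 = 0, so 1+1+0 = 2.
Sunday + 2 ≡ Tuesday — that's 2113's doomsday.
In May the doomsday date is May 9.
May 18 is 9 days after May 9; 9 mod 7 = 2, so Tuesday + 2 = Thursday.
179 mod 7 = 4, so 179 days after a Thursday is Thursday + 4 = Monday.

Monday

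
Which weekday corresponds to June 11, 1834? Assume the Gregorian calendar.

Doomsday rule: the anchor day for the 1800s is Friday. For year 34: 34÷12 = 2 r 10, and 10÷4 = 2, so 2+10+2 = 14.
Friday + 14 ≡ Friday — that's 1834's doomsday.
In June the doomsday date is Jun 6.
Jun 11 is 5 days after Jun 6; 5 mod 7 = 5, so Friday + 5 = Wednesday.

Wednesday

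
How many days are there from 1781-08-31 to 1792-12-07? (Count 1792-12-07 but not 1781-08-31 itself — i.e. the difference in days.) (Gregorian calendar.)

Aug 31, 1781 → Aug 31, 1782: 365 days.
Aug 31, 1782 → Aug 31, 1783: 365 days.
Aug 31, 1783 → Aug 31, 1784: 366 days (Feb 29, 1784 is in that span).
Aug 31, 1784 → Aug 31, 1785: 365 days.
Aug 31, 1785 → Aug 31, 1786: 365 days.
Aug 31, 1786 → Aug 31, 1787: 365 days.
Aug 31, 1787 → Aug 31, 1788: 366 days (Feb 29, 1788 is in that span).
Aug 31, 1788 → Aug 31, 1789: 365 days.
Aug 31, 1789 → Aug 31, 1790: 365 days.
Aug 31, 1790 → Aug 31, 1791: 365 days.
Aug 31, 1791 → Aug 31, 1792: 366 days (Feb 29, 1792 is in that span).
Aug 31, 1792 → Sep 30, 1792: 30 days (August has 31).
Sep 30, 1792 → Oct 30, 1792: 30 days (September has 30).
Oct 30, 1792 → Nov 30, 1792: 31 days (October has 31).
Nov 30, 1792 → Dec 7, 1792: 7 days.
Total: 4116 days.

4116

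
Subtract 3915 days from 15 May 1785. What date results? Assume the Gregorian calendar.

−365 (one year) → May 15, 1784 (3550 left).
−366 (one year; includes Feb 29, 1784) → May 15, 1783 (3184 left).
−365 (one year) → May 15, 1782 (2819 left).
−365 (one year) → May 15, 1781 (2454 left).
−365 (one year) → May 15, 1780 (2089 left).
−366 (one year; includes Feb 29, 1780) → May 15, 1779 (1723 left).
−365 (one year) → May 15, 1778 (1358 left).
−365 (one year) → May 15, 1777 (993 left).
−365 (one year) → May 15, 1776 (628 left).
−366 (one year; includes Feb 29, 1776) → May 15, 1775 (262 left).
−15 → Apr 30, 1775 (end of Apr, 30 days; 247 left).
−30 → Mar 31, 1775 (end of Mar, 31 days; 217 left).
−31 → Feb 28, 1775 (end of Feb, 28 days; 186 left).
−28 → Jan 31, 1775 (end of Jan, 31 days; 158 left).
−31 → Dec 31, 1774 (end of Dec, 31 days; 127 left).
−31 → Nov 30, 1774 (end of Nov, 30 days; 96 left).
−30 → Oct 31, 1774 (end of Oct, 31 days; 66 left).
−31 → Sep 30, 1774 (end of Sep, 30 days; 35 left).
−30 → Aug 31, 1774 (end of Aug, 31 days; 5 left).
−5 → Aug 26, 1774.

August 26, 1774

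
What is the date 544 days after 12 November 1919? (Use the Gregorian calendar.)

+366 (one year; includes Feb 29, 1920) → Nov 12, 1920 (178 left).
Nov has 30 days: +19 → Dec 1, 1920 (159 left).
Dec has 31 days: +31 → Jan 1, 1921 (128 left).
Jan has 31 days: +31 → Feb 1, 1921 (97 left).
Feb has 28 days: +28 → Mar 1, 1921 (69 left).
Mar has 31 days: +31 → Apr 1, 1921 (38 left).
Apr has 30 days: +30 → May 1, 1921 (8 left).
+8 → May 9, 1921.

May 9, 1921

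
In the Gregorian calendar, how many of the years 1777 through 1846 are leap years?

Multiples of 4 in [1777,1846]: 17.
Of those, multiples of 100: 1 (not leap unless ÷400).
Multiples of 400: 0.
Leap years = 17 − 1 + 0 = 16.

16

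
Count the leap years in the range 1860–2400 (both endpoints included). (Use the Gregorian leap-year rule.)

132

Multiples of 4 in [1860,2400]: 136.
Of those, multiples of 100: 6 (not leap unless ÷400).
Multiples of 400: 2.
Leap years = 136 − 6 + 2 = 132.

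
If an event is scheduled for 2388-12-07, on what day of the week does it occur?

Doomsday rule: the anchor day for the 2300s is Wednesday. For year 88: 88÷12 = 7 r 4, and 4÷4 = 1, so 7+4+1 = 12.
Wednesday + 12 ≡ Monday — that's 2388's doomsday.
In December the doomsday date is Dec 12.
Dec 7 is 5 days before Dec 12; 5 mod 7 = 5, so Monday − 5 = Wednesday.

Wednesday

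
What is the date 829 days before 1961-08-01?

−365 (one year) → Aug 1, 1960 (464 left).
−366 (one year; includes Feb 29, 1960) → Aug 1, 1959 (98 left).
−1 → Jul 31, 1959 (end of Jul, 31 days; 97 left).
−31 → Jun 30, 1959 (end of Jun, 30 days; 66 left).
−30 → May 31, 1959 (end of May, 31 days; 36 left).
−31 → Apr 30, 1959 (end of Apr, 30 days; 5 left).
−5 → Apr 25, 1959.

April 25, 1959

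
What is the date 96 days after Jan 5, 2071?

April 11, 2071

Jan has 31 days: +27 → Feb 1, 2071 (69 left).
Feb has 28 days: +28 → Mar 1, 2071 (41 left).
Mar has 31 days: +31 → Apr 1, 2071 (10 left).
+10 → Apr 11, 2071.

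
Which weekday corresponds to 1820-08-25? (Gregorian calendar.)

Doomsday rule: the anchor day for the 1800s is Friday. For year 20: 20÷12 = 1 r 8, and 8÷4 = 2, so 1+8+2 = 11.
Friday + 11 ≡ Tuesday — that's 1820's doomsday.
In August the doomsday date is Aug 8.
Aug 25 is 17 days after Aug 8; 17 mod 7 = 3, so Tuesday + 3 = Friday.

Friday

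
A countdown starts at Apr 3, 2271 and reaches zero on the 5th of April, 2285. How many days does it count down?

5116

Apr 3, 2271 → Apr 3, 2272: 366 days (Feb 29, 2272 is in that span).
Apr 3, 2272 → Apr 3, 2273: 365 days.
Apr 3, 2273 → Apr 3, 2274: 365 days.
Apr 3, 2274 → Apr 3, 2275: 365 days.
Apr 3, 2275 → Apr 3, 2276: 366 days (Feb 29, 2276 is in that span).
Apr 3, 2276 → Apr 3, 2277: 365 days.
Apr 3, 2277 → Apr 3, 2278: 365 days.
Apr 3, 2278 → Apr 3, 2279: 365 days.
Apr 3, 2279 → Apr 3, 2280: 366 days (Feb 29, 2280 is in that span).
Apr 3, 2280 → Apr 3, 2281: 365 days.
Apr 3, 2281 → Apr 3, 2282: 365 days.
Apr 3, 2282 → Apr 3, 2283: 365 days.
Apr 3, 2283 → Apr 3, 2284: 366 days (Feb 29, 2284 is in that span).
Apr 3, 2284 → May 3, 2284: 30 days (April has 30).
May 3, 2284 → Jun 3, 2284: 31 days (May has 31).
Jun 3, 2284 → Jul 3, 2284: 30 days (June has 30).
Jul 3, 2284 → Aug 3, 2284: 31 days (July has 31).
Aug 3, 2284 → Sep 3, 2284: 31 days (August has 31).
Sep 3, 2284 → Oct 3, 2284: 30 days (September has 30).
Oct 3, 2284 → Nov 3, 2284: 31 days (October has 31).
Nov 3, 2284 → Dec 3, 2284: 30 days (November has 30).
Dec 3, 2284 → Jan 3, 2285: 31 days (December has 31).
Jan 3, 2285 → Feb 3, 2285: 31 days (January has 31).
Feb 3, 2285 → Mar 3, 2285: 28 days (February has 28).
Mar 3, 2285 → Apr 3, 2285: 31 days (March has 31).
Apr 3, 2285 → Apr 5, 2285: 2 days.
Total: 5116 days.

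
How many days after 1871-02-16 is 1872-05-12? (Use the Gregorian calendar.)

Feb 16, 1871 → Feb 16, 1872: 365 days.
Feb 16, 1872 → Mar 16, 1872: 29 days (February has 29).
Mar 16, 1872 → Apr 16, 1872: 31 days (March has 31).
Apr 16, 1872 → May 12, 1872: 26 days.
Total: 451 days.

451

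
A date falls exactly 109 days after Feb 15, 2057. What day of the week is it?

Feb 15, 2057 is a Thursday.
109 mod 7 = 4, so 109 days after a Thursday is Thursday + 4 = Monday.

Monday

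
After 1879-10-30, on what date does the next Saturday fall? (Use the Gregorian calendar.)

Oct 30, 1879 is a Thursday.
From Thursday to the next Saturday is 2 days.
Oct 30, 1879 + 2 = Nov 1, 1879.

November 1, 1879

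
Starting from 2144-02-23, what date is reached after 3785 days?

July 5, 2154

+366 (one year; includes Feb 29, 2144) → Feb 23, 2145 (3419 left).
+365 (one year) → Feb 23, 2146 (3054 left).
+365 (one year) → Feb 23, 2147 (2689 left).
+365 (one year) → Feb 23, 2148 (2324 left).
+366 (one year; includes Feb 29, 2148) → Feb 23, 2149 (1958 left).
+365 (one year) → Feb 23, 2150 (1593 left).
+365 (one year) → Feb 23, 2151 (1228 left).
+365 (one year) → Feb 23, 2152 (863 left).
+366 (one year; includes Feb 29, 2152) → Feb 23, 2153 (497 left).
+365 (one year) → Feb 23, 2154 (132 left).
Feb has 28 days: +6 → Mar 1, 2154 (126 left).
Mar has 31 days: +31 → Apr 1, 2154 (95 left).
Apr has 30 days: +30 → May 1, 2154 (65 left).
May has 31 days: +31 → Jun 1, 2154 (34 left).
Jun has 30 days: +30 → Jul 1, 2154 (4 left).
+4 → Jul 5, 2154.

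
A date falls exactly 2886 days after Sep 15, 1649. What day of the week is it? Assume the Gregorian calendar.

Friday

First find the weekday of Sep 15, 1649. Doomsday rule: the anchor day for the 1600s is Tuesday. For year 49: 49÷12 = 4 r 1, and 1÷4 = 0, so 4+1+0 = 5.
Tuesday + 5 ≡ Sunday — that's 1649's doomsday.
In September the doomsday date is Sep 5.
Sep 15 is 10 days after Sep 5; 10 mod 7 = 3, so Sunday + 3 = Wednesday.
2886 mod 7 = 2, so 2886 days after a Wednesday is Wednesday + 2 = Friday.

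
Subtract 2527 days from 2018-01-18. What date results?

February 17, 2011

−365 (one year) → Jan 18, 2017 (2162 left).
−366 (one year; includes Feb 29, 2016) → Jan 18, 2016 (1796 left).
−365 (one year) → Jan 18, 2015 (1431 left).
−365 (one year) → Jan 18, 2014 (1066 left).
−365 (one year) → Jan 18, 2013 (701 left).
−366 (one year; includes Feb 29, 2012) → Jan 18, 2012 (335 left).
−18 → Dec 31, 2011 (end of Dec, 31 days; 317 left).
−31 → Nov 30, 2011 (end of Nov, 30 days; 286 left).
−30 → Oct 31, 2011 (end of Oct, 31 days; 256 left).
−31 → Sep 30, 2011 (end of Sep, 30 days; 225 left).
−30 → Aug 31, 2011 (end of Aug, 31 days; 195 left).
−31 → Jul 31, 2011 (end of Jul, 31 days; 164 left).
−31 → Jun 30, 2011 (end of Jun, 30 days; 133 left).
−30 → May 31, 2011 (end of May, 31 days; 103 left).
−31 → Apr 30, 2011 (end of Apr, 30 days; 72 left).
−30 → Mar 31, 2011 (end of Mar, 31 days; 42 left).
−31 → Feb 28, 2011 (end of Feb, 28 days; 11 left).
−11 → Feb 17, 2011.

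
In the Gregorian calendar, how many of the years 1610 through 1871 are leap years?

63

Multiples of 4 in [1610,1871]: 65.
Of those, multiples of 100: 2 (not leap unless ÷400).
Multiples of 400: 0.
Leap years = 65 − 2 + 0 = 63.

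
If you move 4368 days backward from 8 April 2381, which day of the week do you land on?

Wednesday

First find the weekday of Apr 8, 2381. Doomsday rule: the anchor day for the 2300s is Wednesday. For year 81: 81÷12 = 6 r 9, and 9÷4 = 2, so 6+9+2 = 17.
Wednesday + 17 ≡ Saturday — that's 2381's doomsday.
In April the doomsday date is Apr 4.
Apr 8 is 4 days after Apr 4; 4 mod 7 = 4, so Saturday + 4 = Wednesday.
4368 mod 7 = 0, so 4368 days before a Wednesday is Wednesday − 0 = Wednesday.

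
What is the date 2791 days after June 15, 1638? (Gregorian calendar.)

February 4, 1646

+365 (one year) → Jun 15, 1639 (2426 left).
+366 (one year; includes Feb 29, 1640) → Jun 15, 1640 (2060 left).
+365 (one year) → Jun 15, 1641 (1695 left).
+365 (one year) → Jun 15, 1642 (1330 left).
+365 (one year) → Jun 15, 1643 (965 left).
+366 (one year; includes Feb 29, 1644) → Jun 15, 1644 (599 left).
+365 (one year) → Jun 15, 1645 (234 left).
Jun has 30 days: +16 → Jul 1, 1645 (218 left).
Jul has 31 days: +31 → Aug 1, 1645 (187 left).
Aug has 31 days: +31 → Sep 1, 1645 (156 left).
Sep has 30 days: +30 → Oct 1, 1645 (126 left).
Oct has 31 days: +31 → Nov 1, 1645 (95 left).
Nov has 30 days: +30 → Dec 1, 1645 (65 left).
Dec has 31 days: +31 → Jan 1, 1646 (34 left).
Jan has 31 days: +31 → Feb 1, 1646 (3 left).
+3 → Feb 4, 1646.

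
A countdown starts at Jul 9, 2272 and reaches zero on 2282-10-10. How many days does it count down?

Jul 9, 2272 → Jul 9, 2273: 365 days.
Jul 9, 2273 → Jul 9, 2274: 365 days.
Jul 9, 2274 → Jul 9, 2275: 365 days.
Jul 9, 2275 → Jul 9, 2276: 366 days (Feb 29, 2276 is in that span).
Jul 9, 2276 → Jul 9, 2277: 365 days.
Jul 9, 2277 → Jul 9, 2278: 365 days.
Jul 9, 2278 → Jul 9, 2279: 365 days.
Jul 9, 2279 → Jul 9, 2280: 366 days (Feb 29, 2280 is in that span).
Jul 9, 2280 → Jul 9, 2281: 365 days.
Jul 9, 2281 → Jul 9, 2282: 365 days.
Jul 9, 2282 → Aug 9, 2282: 31 days (July has 31).
Aug 9, 2282 → Sep 9, 2282: 31 days (August has 31).
Sep 9, 2282 → Oct 9, 2282: 30 days (September has 30).
Oct 9, 2282 → Oct 10, 2282: 1 days.
Total: 3745 days.

3745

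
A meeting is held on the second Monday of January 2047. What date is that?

January 1, 2047 is a Tuesday.
The first Monday is therefore January 7 (6 days later).
The second Monday is 7 + 1×7 = January 14.

January 14, 2047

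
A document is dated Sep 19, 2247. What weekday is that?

Sunday

Doomsday rule: the anchor day for the 2200s is Friday. For year 47: 47÷12 = 3 r 11, and 11÷4 = 2, so 3+11+2 = 16.
Friday + 16 ≡ Sunday — that's 2247's doomsday.
In September the doomsday date is Sep 5.
Sep 19 is 14 days after Sep 5; 14 mod 7 = 0, so Sunday + 0 = Sunday.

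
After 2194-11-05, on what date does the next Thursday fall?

Nov 5, 2194 is a Wednesday.
From Wednesday to the next Thursday is 1 day.
Nov 5, 2194 + 1 = Nov 6, 2194.

November 6, 2194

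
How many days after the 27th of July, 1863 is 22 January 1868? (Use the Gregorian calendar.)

1640

Jul 27, 1863 → Jul 27, 1864: 366 days (Feb 29, 1864 is in that span).
Jul 27, 1864 → Jul 27, 1865: 365 days.
Jul 27, 1865 → Jul 27, 1866: 365 days.
Jul 27, 1866 → Jul 27, 1867: 365 days.
Jul 27, 1867 → Aug 27, 1867: 31 days (July has 31).
Aug 27, 1867 → Sep 27, 1867: 31 days (August has 31).
Sep 27, 1867 → Oct 27, 1867: 30 days (September has 30).
Oct 27, 1867 → Nov 27, 1867: 31 days (October has 31).
Nov 27, 1867 → Dec 27, 1867: 30 days (November has 30).
Dec 27, 1867 → Jan 22, 1868: 26 days.
Total: 1640 days.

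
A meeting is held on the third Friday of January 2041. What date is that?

January 1, 2041 is a Tuesday.
The first Friday is therefore January 4 (3 days later).
The third Friday is 4 + 2×7 = January 18.

January 18, 2041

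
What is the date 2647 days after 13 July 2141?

October 11, 2148

+365 (one year) → Jul 13, 2142 (2282 left).
+365 (one year) → Jul 13, 2143 (1917 left).
+366 (one year; includes Feb 29, 2144) → Jul 13, 2144 (1551 left).
+365 (one year) → Jul 13, 2145 (1186 left).
+365 (one year) → Jul 13, 2146 (821 left).
+365 (one year) → Jul 13, 2147 (456 left).
+366 (one year; includes Feb 29, 2148) → Jul 13, 2148 (90 left).
Jul has 31 days: +19 → Aug 1, 2148 (71 left).
Aug has 31 days: +31 → Sep 1, 2148 (40 left).
Sep has 30 days: +30 → Oct 1, 2148 (10 left).
+10 → Oct 11, 2148.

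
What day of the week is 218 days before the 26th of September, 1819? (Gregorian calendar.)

First find the weekday of Sep 26, 1819. Doomsday rule: the anchor day for the 1800s is Friday. For year 19: 19÷12 = 1 r 7, and 7÷4 = 1, so 1+7+1 = 9.
Friday + 9 ≡ Sunday — that's 1819's doomsday.
In September the doomsday date is Sep 5.
Sep 26 is 21 days after Sep 5; 21 mod 7 = 0, so Sunday + 0 = Sunday.
218 mod 7 = 1, so 218 days before a Sunday is Sunday − 1 = Saturday.

Saturday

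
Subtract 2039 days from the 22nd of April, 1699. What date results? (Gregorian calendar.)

September 21, 1693

−365 (one year) → Apr 22, 1698 (1674 left).
−365 (one year) → Apr 22, 1697 (1309 left).
−365 (one year) → Apr 22, 1696 (944 left).
−366 (one year; includes Feb 29, 1696) → Apr 22, 1695 (578 left).
−365 (one year) → Apr 22, 1694 (213 left).
−22 → Mar 31, 1694 (end of Mar, 31 days; 191 left).
−31 → Feb 28, 1694 (end of Feb, 28 days; 160 left).
−28 → Jan 31, 1694 (end of Jan, 31 days; 132 left).
−31 → Dec 31, 1693 (end of Dec, 31 days; 101 left).
−31 → Nov 30, 1693 (end of Nov, 30 days; 70 left).
−30 → Oct 31, 1693 (end of Oct, 31 days; 40 left).
−31 → Sep 30, 1693 (end of Sep, 30 days; 9 left).
−9 → Sep 21, 1693.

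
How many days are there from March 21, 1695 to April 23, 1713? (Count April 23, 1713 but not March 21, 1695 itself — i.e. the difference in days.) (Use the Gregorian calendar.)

6607

Mar 21, 1695 → Mar 21, 1696: 366 days (Feb 29, 1696 is in that span).
Mar 21, 1696 → Mar 21, 1697: 365 days.
Mar 21, 1697 → Mar 21, 1698: 365 days.
Mar 21, 1698 → Mar 21, 1699: 365 days.
Mar 21, 1699 → Mar 21, 1700: 365 days.
Mar 21, 1700 → Mar 21, 1701: 365 days.
Mar 21, 1701 → Mar 21, 1702: 365 days.
Mar 21, 1702 → Mar 21, 1703: 365 days.
Mar 21, 1703 → Mar 21, 1704: 366 days (Feb 29, 1704 is in that span).
Mar 21, 1704 → Mar 21, 1705: 365 days.
Mar 21, 1705 → Mar 21, 1706: 365 days.
Mar 21, 1706 → Mar 21, 1707: 365 days.
Mar 21, 1707 → Mar 21, 1708: 366 days (Feb 29, 1708 is in that span).
Mar 21, 1708 → Mar 21, 1709: 365 days.
Mar 21, 1709 → Mar 21, 1710: 365 days.
Mar 21, 1710 → Mar 21, 1711: 365 days.
Mar 21, 1711 → Mar 21, 1712: 366 days (Feb 29, 1712 is in that span).
Mar 21, 1712 → Apr 21, 1712: 31 days (March has 31).
Apr 21, 1712 → May 21, 1712: 30 days (April has 30).
May 21, 1712 → Jun 21, 1712: 31 days (May has 31).
Jun 21, 1712 → Jul 21, 1712: 30 days (June has 30).
Jul 21, 1712 → Aug 21, 1712: 31 days (July has 31).
Aug 21, 1712 → Sep 21, 1712: 31 days (August has 31).
Sep 21, 1712 → Oct 21, 1712: 30 days (September has 30).
Oct 21, 1712 → Nov 21, 1712: 31 days (October has 31).
Nov 21, 1712 → Dec 21, 1712: 30 days (November has 30).
Dec 21, 1712 → Jan 21, 1713: 31 days (December has 31).
Jan 21, 1713 → Feb 21, 1713: 31 days (January has 31).
Feb 21, 1713 → Mar 21, 1713: 28 days (February has 28).
Mar 21, 1713 → Apr 21, 1713: 31 days (March has 31).
Apr 21, 1713 → Apr 23, 1713: 2 days.
Total: 6607 days.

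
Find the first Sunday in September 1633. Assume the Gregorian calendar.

September 1, 1633 is a Thursday.
The first Sunday is therefore September 4 (3 days later).

September 4, 1633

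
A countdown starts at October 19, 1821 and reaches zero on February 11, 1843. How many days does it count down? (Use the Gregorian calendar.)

7785

Oct 19, 1821 → Oct 19, 1822: 365 days.
Oct 19, 1822 → Oct 19, 1823: 365 days.
Oct 19, 1823 → Oct 19, 1824: 366 days (Feb 29, 1824 is in that span).
Oct 19, 1824 → Oct 19, 1825: 365 days.
Oct 19, 1825 → Oct 19, 1826: 365 days.
Oct 19, 1826 → Oct 19, 1827: 365 days.
Oct 19, 1827 → Oct 19, 1828: 366 days (Feb 29, 1828 is in that span).
Oct 19, 1828 → Oct 19, 1829: 365 days.
Oct 19, 1829 → Oct 19, 1830: 365 days.
Oct 19, 1830 → Oct 19, 1831: 365 days.
Oct 19, 1831 → Oct 19, 1832: 366 days (Feb 29, 1832 is in that span).
Oct 19, 1832 → Oct 19, 1833: 365 days.
Oct 19, 1833 → Oct 19, 1834: 365 days.
Oct 19, 1834 → Oct 19, 1835: 365 days.
Oct 19, 1835 → Oct 19, 1836: 366 days (Feb 29, 1836 is in that span).
Oct 19, 1836 → Oct 19, 1837: 365 days.
Oct 19, 1837 → Oct 19, 1838: 365 days.
Oct 19, 1838 → Oct 19, 1839: 365 days.
Oct 19, 1839 → Oct 19, 1840: 366 days (Feb 29, 1840 is in that span).
Oct 19, 1840 → Oct 19, 1841: 365 days.
Oct 19, 1841 → Oct 19, 1842: 365 days.
Oct 19, 1842 → Nov 19, 1842: 31 days (October has 31).
Nov 19, 1842 → Dec 19, 1842: 30 days (November has 30).
Dec 19, 1842 → Jan 19, 1843: 31 days (December has 31).
Jan 19, 1843 → Feb 11, 1843: 23 days.
Total: 7785 days.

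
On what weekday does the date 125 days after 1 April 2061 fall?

First find the weekday of Apr 1, 2061. Doomsday rule: the anchor day for the 2000s is Tuesday. For year 61: 61÷12 = 5 r 1, and 1÷4 = 0, so 5+1+0 = 6.
Tuesday + 6 ≡ Monday — that's 2061's doomsday.
In April the doomsday date is Apr 4.
Apr 1 is 3 days before Apr 4; 3 mod 7 = 3, so Monday − 3 = Friday.
125 mod 7 = 6, so 125 days after a Friday is Friday + 6 = Thursday.

Thursday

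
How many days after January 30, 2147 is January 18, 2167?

7293

Jan 30, 2147 → Jan 30, 2148: 365 days.
Jan 30, 2148 → Jan 30, 2149: 366 days (Feb 29, 2148 is in that span).
Jan 30, 2149 → Jan 30, 2150: 365 days.
Jan 30, 2150 → Jan 30, 2151: 365 days.
Jan 30, 2151 → Jan 30, 2152: 365 days.
Jan 30, 2152 → Jan 30, 2153: 366 days (Feb 29, 2152 is in that span).
Jan 30, 2153 → Jan 30, 2154: 365 days.
Jan 30, 2154 → Jan 30, 2155: 365 days.
Jan 30, 2155 → Jan 30, 2156: 365 days.
Jan 30, 2156 → Jan 30, 2157: 366 days (Feb 29, 2156 is in that span).
Jan 30, 2157 → Jan 30, 2158: 365 days.
Jan 30, 2158 → Jan 30, 2159: 365 days.
Jan 30, 2159 → Jan 30, 2160: 365 days.
Jan 30, 2160 → Jan 30, 2161: 366 days (Feb 29, 2160 is in that span).
Jan 30, 2161 → Jan 30, 2162: 365 days.
Jan 30, 2162 → Jan 30, 2163: 365 days.
Jan 30, 2163 → Jan 30, 2164: 365 days.
Jan 30, 2164 → Jan 30, 2165: 366 days (Feb 29, 2164 is in that span).
Jan 30, 2165 → Jan 30, 2166: 365 days.
Jan 30, 2166 → Feb 28, 2166: 29 days (January has 31).
Feb 28, 2166 → Mar 28, 2166: 28 days (February has 28).
Mar 28, 2166 → Apr 28, 2166: 31 days (March has 31).
Apr 28, 2166 → May 28, 2166: 30 days (April has 30).
May 28, 2166 → Jun 28, 2166: 31 days (May has 31).
Jun 28, 2166 → Jul 28, 2166: 30 days (June has 30).
Jul 28, 2166 → Aug 28, 2166: 31 days (July has 31).
Aug 28, 2166 → Sep 28, 2166: 31 days (August has 31).
Sep 28, 2166 → Oct 28, 2166: 30 days (September has 30).
Oct 28, 2166 → Nov 28, 2166: 31 days (October has 31).
Nov 28, 2166 → Dec 28, 2166: 30 days (November has 30).
Dec 28, 2166 → Jan 18, 2167: 21 days.
Total: 7293 days.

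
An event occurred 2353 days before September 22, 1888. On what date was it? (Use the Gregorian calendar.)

−366 (one year; includes Feb 29, 1888) → Sep 22, 1887 (1987 left).
−365 (one year) → Sep 22, 1886 (1622 left).
−365 (one year) → Sep 22, 1885 (1257 left).
−365 (one year) → Sep 22, 1884 (892 left).
−366 (one year; includes Feb 29, 1884) → Sep 22, 1883 (526 left).
−365 (one year) → Sep 22, 1882 (161 left).
−22 → Aug 31, 1882 (end of Aug, 31 days; 139 left).
−31 → Jul 31, 1882 (end of Jul, 31 days; 108 left).
−31 → Jun 30, 1882 (end of Jun, 30 days; 77 left).
−30 → May 31, 1882 (end of May, 31 days; 47 left).
−31 → Apr 30, 1882 (end of Apr, 30 days; 16 left).
−16 → Apr 14, 1882.

April 14, 1882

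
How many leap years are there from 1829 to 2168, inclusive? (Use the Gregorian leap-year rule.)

83

Multiples of 4 in [1829,2168]: 85.
Of those, multiples of 100: 3 (not leap unless ÷400).
Multiples of 400: 1.
Leap years = 85 − 3 + 1 = 83.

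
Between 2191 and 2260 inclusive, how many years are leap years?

Multiples of 4 in [2191,2260]: 18.
Of those, multiples of 100: 1 (not leap unless ÷400).
Multiples of 400: 0.
Leap years = 18 − 1 + 0 = 17.

17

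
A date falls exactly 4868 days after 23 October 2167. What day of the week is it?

First find the weekday of Oct 23, 2167. Doomsday rule: the anchor day for the 2100s is Sunday. For year 67: 67÷12 = 5 r 7, and 7÷4 = 1, so 5+7+1 = 13.
Sunday + 13 ≡ Saturday — that's 2167's doomsday.
In October the doomsday date is Oct 10.
Oct 23 is 13 days after Oct 10; 13 mod 7 = 6, so Saturday + 6 = Friday.
4868 mod 7 = 3, so 4868 days after a Friday is Friday + 3 = Monday.

Monday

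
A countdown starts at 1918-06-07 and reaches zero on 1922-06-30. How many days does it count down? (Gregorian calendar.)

1484

Jun 7, 1918 → Jun 7, 1919: 365 days.
Jun 7, 1919 → Jun 7, 1920: 366 days (Feb 29, 1920 is in that span).
Jun 7, 1920 → Jun 7, 1921: 365 days.
Jun 7, 1921 → Jul 7, 1921: 30 days (June has 30).
Jul 7, 1921 → Aug 7, 1921: 31 days (July has 31).
Aug 7, 1921 → Sep 7, 1921: 31 days (August has 31).
Sep 7, 1921 → Oct 7, 1921: 30 days (September has 30).
Oct 7, 1921 → Nov 7, 1921: 31 days (October has 31).
Nov 7, 1921 → Dec 7, 1921: 30 days (November has 30).
Dec 7, 1921 → Jan 7, 1922: 31 days (December has 31).
Jan 7, 1922 → Feb 7, 1922: 31 days (January has 31).
Feb 7, 1922 → Mar 7, 1922: 28 days (February has 28).
Mar 7, 1922 → Apr 7, 1922: 31 days (March has 31).
Apr 7, 1922 → May 7, 1922: 30 days (April has 30).
May 7, 1922 → Jun 7, 1922: 31 days (May has 31).
Jun 7, 1922 → Jun 30, 1922: 23 days.
Total: 1484 days.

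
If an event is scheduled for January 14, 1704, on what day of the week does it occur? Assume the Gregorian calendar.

Monday

Doomsday rule: the anchor day for the 1700s is Sunday. For year 04: 4÷12 = 0 r 4, and 4÷4 = 1, so 0+4+1 = 5.
Sunday + 5 ≡ Friday — that's 1704's doomsday.
In January the doomsday date is Jan 4 (1704 is a leap year (divisible by 4)).
Jan 14 is 10 days after Jan 4; 10 mod 7 = 3, so Friday + 3 = Monday.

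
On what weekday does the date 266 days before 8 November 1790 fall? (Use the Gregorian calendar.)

Monday

Nov 8, 1790 is a Monday.
266 mod 7 = 0, so 266 days before a Monday is Monday − 0 = Monday.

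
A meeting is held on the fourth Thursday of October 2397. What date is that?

October 23, 2397

October 1, 2397 is a Wednesday.
The first Thursday is therefore October 2 (1 days later).
The fourth Thursday is 2 + 3×7 = October 23.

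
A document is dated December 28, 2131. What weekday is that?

Friday

Doomsday rule: the anchor day for the 2100s is Sunday. For year 31: 31÷12 = 2 r 7, and 7÷4 = 1, so 2+7+1 = 10.
Sunday + 10 ≡ Wednesday — that's 2131's doomsday.
In December the doomsday date is Dec 12.
Dec 28 is 16 days after Dec 12; 16 mod 7 = 2, so Wednesday + 2 = Friday.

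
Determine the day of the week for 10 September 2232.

Monday

Doomsday rule: the anchor day for the 2200s is Friday. For year 32: 32÷12 = 2 r 8, and 8÷4 = 2, so 2+8+2 = 12.
Friday + 12 ≡ Wednesday — that's 2232's doomsday.
In September the doomsday date is Sep 5.
Sep 10 is 5 days after Sep 5; 5 mod 7 = 5, so Wednesday + 5 = Monday.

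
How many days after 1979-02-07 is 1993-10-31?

5380

Feb 7, 1979 → Feb 7, 1980: 365 days.
Feb 7, 1980 → Feb 7, 1981: 366 days (Feb 29, 1980 is in that span).
Feb 7, 1981 → Feb 7, 1982: 365 days.
Feb 7, 1982 → Feb 7, 1983: 365 days.
Feb 7, 1983 → Feb 7, 1984: 365 days.
Feb 7, 1984 → Feb 7, 1985: 366 days (Feb 29, 1984 is in that span).
Feb 7, 1985 → Feb 7, 1986: 365 days.
Feb 7, 1986 → Feb 7, 1987: 365 days.
Feb 7, 1987 → Feb 7, 1988: 365 days.
Feb 7, 1988 → Feb 7, 1989: 366 days (Feb 29, 1988 is in that span).
Feb 7, 1989 → Feb 7, 1990: 365 days.
Feb 7, 1990 → Feb 7, 1991: 365 days.
Feb 7, 1991 → Feb 7, 1992: 365 days.
Feb 7, 1992 → Feb 7, 1993: 366 days (Feb 29, 1992 is in that span).
Feb 7, 1993 → Mar 7, 1993: 28 days (February has 28).
Mar 7, 1993 → Apr 7, 1993: 31 days (March has 31).
Apr 7, 1993 → May 7, 1993: 30 days (April has 30).
May 7, 1993 → Jun 7, 1993: 31 days (May has 31).
Jun 7, 1993 → Jul 7, 1993: 30 days (June has 30).
Jul 7, 1993 → Aug 7, 1993: 31 days (July has 31).
Aug 7, 1993 → Sep 7, 1993: 31 days (August has 31).
Sep 7, 1993 → Oct 7, 1993: 30 days (September has 30).
Oct 7, 1993 → Oct 31, 1993: 24 days.
Total: 5380 days.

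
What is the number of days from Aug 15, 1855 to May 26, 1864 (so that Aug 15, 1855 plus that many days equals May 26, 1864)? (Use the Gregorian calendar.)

Aug 15, 1855 → Aug 15, 1856: 366 days (Feb 29, 1856 is in that span).
Aug 15, 1856 → Aug 15, 1857: 365 days.
Aug 15, 1857 → Aug 15, 1858: 365 days.
Aug 15, 1858 → Aug 15, 1859: 365 days.
Aug 15, 1859 → Aug 15, 1860: 366 days (Feb 29, 1860 is in that span).
Aug 15, 1860 → Aug 15, 1861: 365 days.
Aug 15, 1861 → Aug 15, 1862: 365 days.
Aug 15, 1862 → Aug 15, 1863: 365 days.
Aug 15, 1863 → Sep 15, 1863: 31 days (August has 31).
Sep 15, 1863 → Oct 15, 1863: 30 days (September has 30).
Oct 15, 1863 → Nov 15, 1863: 31 days (October has 31).
Nov 15, 1863 → Dec 15, 1863: 30 days (November has 30).
Dec 15, 1863 → Jan 15, 1864: 31 days (December has 31).
Jan 15, 1864 → Feb 15, 1864: 31 days (January has 31).
Feb 15, 1864 → Mar 15, 1864: 29 days (February has 29).
Mar 15, 1864 → Apr 15, 1864: 31 days (March has 31).
Apr 15, 1864 → May 15, 1864: 30 days (April has 30).
May 15, 1864 → May 26, 1864: 11 days.
Total: 3207 days.

3207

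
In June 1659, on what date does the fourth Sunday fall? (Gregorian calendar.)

June 1, 1659 is a Sunday.
The first Sunday is therefore June 1 (same day).
The fourth Sunday is 1 + 3×7 = June 22.

June 22, 1659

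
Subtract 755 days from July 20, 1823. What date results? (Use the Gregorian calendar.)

June 25, 1821

−365 (one year) → Jul 20, 1822 (390 left).
−20 → Jun 30, 1822 (end of Jun, 30 days; 370 left).
−30 → May 31, 1822 (end of May, 31 days; 340 left).
−31 → Apr 30, 1822 (end of Apr, 30 days; 309 left).
−30 → Mar 31, 1822 (end of Mar, 31 days; 279 left).
−31 → Feb 28, 1822 (end of Feb, 28 days; 248 left).
−28 → Jan 31, 1822 (end of Jan, 31 days; 220 left).
−31 → Dec 31, 1821 (end of Dec, 31 days; 189 left).
−31 → Nov 30, 1821 (end of Nov, 30 days; 158 left).
−30 → Oct 31, 1821 (end of Oct, 31 days; 128 left).
−31 → Sep 30, 1821 (end of Sep, 30 days; 97 left).
−30 → Aug 31, 1821 (end of Aug, 31 days; 67 left).
−31 → Jul 31, 1821 (end of Jul, 31 days; 36 left).
−31 → Jun 30, 1821 (end of Jun, 30 days; 5 left).
−5 → Jun 25, 1821.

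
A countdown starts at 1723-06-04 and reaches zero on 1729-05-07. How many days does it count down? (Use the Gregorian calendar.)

Jun 4, 1723 → Jun 4, 1724: 366 days (Feb 29, 1724 is in that span).
Jun 4, 1724 → Jun 4, 1725: 365 days.
Jun 4, 1725 → Jun 4, 1726: 365 days.
Jun 4, 1726 → Jun 4, 1727: 365 days.
Jun 4, 1727 → Jun 4, 1728: 366 days (Feb 29, 1728 is in that span).
Jun 4, 1728 → Jul 4, 1728: 30 days (June has 30).
Jul 4, 1728 → Aug 4, 1728: 31 days (July has 31).
Aug 4, 1728 → Sep 4, 1728: 31 days (August has 31).
Sep 4, 1728 → Oct 4, 1728: 30 days (September has 30).
Oct 4, 1728 → Nov 4, 1728: 31 days (October has 31).
Nov 4, 1728 → Dec 4, 1728: 30 days (November has 30).
Dec 4, 1728 → Jan 4, 1729: 31 days (December has 31).
Jan 4, 1729 → Feb 4, 1729: 31 days (January has 31).
Feb 4, 1729 → Mar 4, 1729: 28 days (February has 28).
Mar 4, 1729 → Apr 4, 1729: 31 days (March has 31).
Apr 4, 1729 → May 4, 1729: 30 days (April has 30).
May 4, 1729 → May 7, 1729: 3 days.
Total: 2164 days.

2164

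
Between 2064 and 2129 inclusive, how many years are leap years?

16

Multiples of 4 in [2064,2129]: 17.
Of those, multiples of 100: 1 (not leap unless ÷400).
Multiples of 400: 0.
Leap years = 17 − 1 + 0 = 16.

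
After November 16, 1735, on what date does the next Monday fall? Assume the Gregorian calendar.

November 21, 1735

Nov 16, 1735 is a Wednesday.
From Wednesday to the next Monday is 5 days.
Nov 16, 1735 + 5 = Nov 21, 1735.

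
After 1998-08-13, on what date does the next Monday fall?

Aug 13, 1998 is a Thursday.
From Thursday to the next Monday is 4 days.
Aug 13, 1998 + 4 = Aug 17, 1998.

August 17, 1998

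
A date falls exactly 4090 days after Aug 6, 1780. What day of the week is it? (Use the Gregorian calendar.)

Aug 6, 1780 is a Sunday.
4090 mod 7 = 2, so 4090 days after a Sunday is Sunday + 2 = Tuesday.

Tuesday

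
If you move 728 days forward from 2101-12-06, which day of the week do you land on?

First find the weekday of Dec 6, 2101. Doomsday rule: the anchor day for the 2100s is Sunday. For year 01: 1÷12 = 0 r 1, and 1÷4 = 0, so 0+1+0 = 1.
Sunday + 1 ≡ Monday — that's 2101's doomsday.
In December the doomsday date is Dec 12.
Dec 6 is 6 days before Dec 12; 6 mod 7 = 6, so Monday − 6 = Tuesday.
728 mod 7 = 0, so 728 days after a Tuesday is Tuesday + 0 = Tuesday.

Tuesday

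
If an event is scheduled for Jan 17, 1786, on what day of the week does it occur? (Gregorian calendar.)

Doomsday rule: the anchor day for the 1700s is Sunday. For year 86: 86÷12 = 7 r 2, and 2÷4 = 0, so 7+2+0 = 9.
Sunday + 9 ≡ Tuesday — that's 1786's doomsday.
In January the doomsday date is Jan 3 (1786 is not a leap year).
Jan 17 is 14 days after Jan 3; 14 mod 7 = 0, so Tuesday + 0 = Tuesday.

Tuesday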